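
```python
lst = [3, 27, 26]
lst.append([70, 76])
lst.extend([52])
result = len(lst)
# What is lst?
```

After line 1: lst = [3, 27, 26]
After line 2 (append adds [70, 76] as single element): lst = [3, 27, 26, [70, 76]]
After line 3 (extend unpacks [52], adds 52): lst = [3, 27, 26, [70, 76], 52]
After line 4: result = len(lst) = 5

[3, 27, 26, [70, 76], 52]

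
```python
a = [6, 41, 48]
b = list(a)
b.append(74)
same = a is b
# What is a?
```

After line 1: a = [6, 41, 48]
After line 2 (b = list(a) is a shallow copy, new object): a = [6, 41, 48], b = [6, 41, 48]
After line 3 (append only mutates b): a = [6, 41, 48], b = [6, 41, 48, 74]
After line 4 (same = a is b; different objects -> False): same = False

[6, 41, 48]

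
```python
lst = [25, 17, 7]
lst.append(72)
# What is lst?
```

[25, 17, 7, 72]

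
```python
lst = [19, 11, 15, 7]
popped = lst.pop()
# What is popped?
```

7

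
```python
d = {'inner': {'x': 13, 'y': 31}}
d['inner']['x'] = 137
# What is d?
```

After line 1: d = {'inner': {'x': 13, 'y': 31}}
After line 2 (inner x overwritten): d = {'inner': {'x': 137, 'y': 31}}

{'inner': {'x': 137, 'y': 31}}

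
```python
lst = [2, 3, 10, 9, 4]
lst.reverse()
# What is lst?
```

[4, 9, 10, 3, 2]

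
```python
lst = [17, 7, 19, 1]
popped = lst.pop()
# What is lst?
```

[17, 7, 19]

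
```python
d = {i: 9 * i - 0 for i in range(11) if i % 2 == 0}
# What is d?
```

{0: 0, 2: 18, 4: 36, 6: 54, 8: 72, 10: 90}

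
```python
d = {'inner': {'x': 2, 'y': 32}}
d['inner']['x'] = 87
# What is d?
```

After line 1: d = {'inner': {'x': 2, 'y': 32}}
After line 2 (inner x overwritten): d = {'inner': {'x': 87, 'y': 32}}

{'inner': {'x': 87, 'y': 32}}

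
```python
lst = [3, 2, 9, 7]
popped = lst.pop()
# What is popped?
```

7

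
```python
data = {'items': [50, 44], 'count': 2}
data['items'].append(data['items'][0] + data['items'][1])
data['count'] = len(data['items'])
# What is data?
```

After line 1: data = {'items': [50, 44], 'count': 2}
After line 2 (append 50 + 44 = 94): data = {'items': [50, 44, 94], 'count': 2}
After line 3 (count = len(items) = 3): data = {'items': [50, 44, 94], 'count': 3}

{'items': [50, 44, 94], 'count': 3}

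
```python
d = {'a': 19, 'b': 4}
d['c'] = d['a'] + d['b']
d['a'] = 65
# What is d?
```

After line 1: d = {'a': 19, 'b': 4}
After line 2 (d['c'] = 19 + 4): d = {'a': 19, 'b': 4, 'c': 23}
After line 3: d = {'a': 65, 'b': 4, 'c': 23}

{'a': 65, 'b': 4, 'c': 23}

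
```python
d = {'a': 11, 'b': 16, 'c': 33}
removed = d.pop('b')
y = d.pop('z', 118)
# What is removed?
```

After line 1: d = {'a': 11, 'b': 16, 'c': 33}
After line 2 (pop 'b' returns 16): d = {'a': 11, 'c': 33}, removed = 16
After line 3 (pop 'z' missing, returns default 118): d = {'a': 11, 'c': 33}, y = 118

16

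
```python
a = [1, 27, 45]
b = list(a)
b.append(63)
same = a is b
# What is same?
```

After line 1: a = [1, 27, 45]
After line 2 (b = list(a) is a shallow copy, new object): a = [1, 27, 45], b = [1, 27, 45]
After line 3 (append only mutates b): a = [1, 27, 45], b = [1, 27, 45, 63]
After line 4 (same = a is b; different objects -> False): same = False

False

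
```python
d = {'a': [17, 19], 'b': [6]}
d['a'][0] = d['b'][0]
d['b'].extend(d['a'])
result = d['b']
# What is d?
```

After line 1: d = {'a': [17, 19], 'b': [6]}
After line 2 (a[0] = b[0] = 6): d = {'a': [6, 19], 'b': [6]}
After line 3 (b.extend(a) appends [6, 19]): d = {'a': [6, 19], 'b': [6, 6, 19]}
After line 4: result = d['b'] = [6, 6, 19]

{'a': [6, 19], 'b': [6, 6, 19]}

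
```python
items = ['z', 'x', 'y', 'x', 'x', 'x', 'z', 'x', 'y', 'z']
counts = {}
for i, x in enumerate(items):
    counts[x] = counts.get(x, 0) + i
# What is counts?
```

Initial: counts = {}, items = ['z', 'x', 'y', 'x', 'x', 'x', 'z', 'x', 'y', 'z']
i=0, x='z': counts = {'z': 0}
i=1, x='x': counts = {'z': 0, 'x': 1}
i=2, x='y': counts = {'z': 0, 'x': 1, 'y': 2}
i=3, x='x': counts = {'z': 0, 'x': 4, 'y': 2}
i=4, x='x': counts = {'z': 0, 'x': 8, 'y': 2}
i=5, x='x': counts = {'z': 0, 'x': 13, 'y': 2}
i=6, x='z': counts = {'z': 6, 'x': 13, 'y': 2}
i=7, x='x': counts = {'z': 6, 'x': 20, 'y': 2}
i=8, x='y': counts = {'z': 6, 'x': 20, 'y': 10}
i=9, x='z': counts = {'z': 15, 'x': 20, 'y': 10}

{'z': 15, 'x': 20, 'y': 10}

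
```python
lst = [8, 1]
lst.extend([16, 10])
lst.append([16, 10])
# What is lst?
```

After line 1: lst = [8, 1]
After line 2 (extend unpacks [16, 10]): lst = [8, 1, 16, 10]
After line 3 (append adds [16, 10] as single element): lst = [8, 1, 16, 10, [16, 10]]

[8, 1, 16, 10, [16, 10]]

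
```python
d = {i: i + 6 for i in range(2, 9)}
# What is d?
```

{2: 8, 3: 9, 4: 10, 5: 11, 6: 12, 7: 13, 8: 14}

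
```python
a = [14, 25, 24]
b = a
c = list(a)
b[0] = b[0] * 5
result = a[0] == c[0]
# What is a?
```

After line 1: a = [14, 25, 24]
After line 2 (b = a, alias): a = [14, 25, 24], b = [14, 25, 24]
After line 3 (c = list(a) is a copy, new object): c = [14, 25, 24]
After line 4 (b[0] = 14 * 5 = 70; mutates shared a/b): a = b = [70, 25, 24], c = [14, 25, 24]
After line 5 (a[0] = 70, c[0] = 14; result = False)

[70, 25, 24]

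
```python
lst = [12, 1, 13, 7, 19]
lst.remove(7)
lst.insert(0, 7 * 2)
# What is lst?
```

After line 1: lst = [12, 1, 13, 7, 19]
After line 2 (remove first 7): lst = [12, 1, 13, 19]
After line 3 (insert 14 at index 0): lst = [14, 12, 1, 13, 19]

[14, 12, 1, 13, 19]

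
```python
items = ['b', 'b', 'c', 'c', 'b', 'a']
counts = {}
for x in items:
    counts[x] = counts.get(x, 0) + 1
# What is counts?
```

Initial: counts = {}, items = ['b', 'b', 'c', 'c', 'b', 'a']
See 'b': counts = {'b': 1}
See 'b': counts = {'b': 2}
See 'c': counts = {'b': 2, 'c': 1}
See 'c': counts = {'b': 2, 'c': 2}
See 'b': counts = {'b': 3, 'c': 2}
See 'a': counts = {'b': 3, 'c': 2, 'a': 1}

{'b': 3, 'c': 2, 'a': 1}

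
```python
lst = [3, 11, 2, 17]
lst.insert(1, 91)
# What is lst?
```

[3, 91, 11, 2, 17]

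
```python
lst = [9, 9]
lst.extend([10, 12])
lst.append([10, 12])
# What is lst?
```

After line 1: lst = [9, 9]
After line 2 (extend unpacks [10, 12]): lst = [9, 9, 10, 12]
After line 3 (append adds [10, 12] as single element): lst = [9, 9, 10, 12, [10, 12]]

[9, 9, 10, 12, [10, 12]]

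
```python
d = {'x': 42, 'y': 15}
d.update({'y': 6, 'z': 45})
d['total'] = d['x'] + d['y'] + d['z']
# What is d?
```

After line 1: d = {'x': 42, 'y': 15}
After line 2 (y overwritten, z added): d = {'x': 42, 'y': 6, 'z': 45}
After line 3 (total = 42 + 6 + 45 = 93): d = {'x': 42, 'y': 6, 'z': 45, 'total': 93}

{'x': 42, 'y': 6, 'z': 45, 'total': 93}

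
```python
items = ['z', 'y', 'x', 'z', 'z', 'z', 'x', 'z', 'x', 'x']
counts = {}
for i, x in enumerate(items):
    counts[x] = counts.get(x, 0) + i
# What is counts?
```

Initial: counts = {}, items = ['z', 'y', 'x', 'z', 'z', 'z', 'x', 'z', 'x', 'x']
i=0, x='z': counts = {'z': 0}
i=1, x='y': counts = {'z': 0, 'y': 1}
i=2, x='x': counts = {'z': 0, 'y': 1, 'x': 2}
i=3, x='z': counts = {'z': 3, 'y': 1, 'x': 2}
i=4, x='z': counts = {'z': 7, 'y': 1, 'x': 2}
i=5, x='z': counts = {'z': 12, 'y': 1, 'x': 2}
i=6, x='x': counts = {'z': 12, 'y': 1, 'x': 8}
i=7, x='z': counts = {'z': 19, 'y': 1, 'x': 8}
i=8, x='x': counts = {'z': 19, 'y': 1, 'x': 16}
i=9, x='x': counts = {'z': 19, 'y': 1, 'x': 25}

{'z': 19, 'y': 1, 'x': 25}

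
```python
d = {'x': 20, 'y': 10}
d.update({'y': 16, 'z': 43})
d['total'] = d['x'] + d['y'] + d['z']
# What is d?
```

After line 1: d = {'x': 20, 'y': 10}
After line 2 (y overwritten, z added): d = {'x': 20, 'y': 16, 'z': 43}
After line 3 (total = 20 + 16 + 43 = 79): d = {'x': 20, 'y': 16, 'z': 43, 'total': 79}

{'x': 20, 'y': 16, 'z': 43, 'total': 79}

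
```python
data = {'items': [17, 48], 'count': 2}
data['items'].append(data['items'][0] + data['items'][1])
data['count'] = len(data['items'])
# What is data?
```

After line 1: data = {'items': [17, 48], 'count': 2}
After line 2 (append 17 + 48 = 65): data = {'items': [17, 48, 65], 'count': 2}
After line 3 (count = len(items) = 3): data = {'items': [17, 48, 65], 'count': 3}

{'items': [17, 48, 65], 'count': 3}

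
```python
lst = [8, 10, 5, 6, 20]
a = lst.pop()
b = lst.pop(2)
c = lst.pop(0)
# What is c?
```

After line 1: lst = [8, 10, 5, 6, 20]
After line 2 (pop() -> a = 20): lst = [8, 10, 5, 6]
After line 3 (pop(2) -> b = 5): lst = [8, 10, 6]
After line 4 (pop(0) -> c = 8): lst = [10, 6]

8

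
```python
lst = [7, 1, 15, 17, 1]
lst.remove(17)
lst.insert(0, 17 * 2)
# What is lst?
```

After line 1: lst = [7, 1, 15, 17, 1]
After line 2 (remove first 17): lst = [7, 1, 15, 1]
After line 3 (insert 34 at index 0): lst = [34, 7, 1, 15, 1]

[34, 7, 1, 15, 1]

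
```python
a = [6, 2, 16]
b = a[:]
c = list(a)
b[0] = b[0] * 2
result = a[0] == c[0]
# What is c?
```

After line 1: a = [6, 2, 16]
After line 2 (b = a[:], copy): a = [6, 2, 16], b = [6, 2, 16]
After line 3 (c = list(a) is a copy, new object): c = [6, 2, 16]
After line 4 (b[0] = 6 * 2 = 12; only b mutates (copy)): a = [6, 2, 16], b = [12, 2, 16], c = [6, 2, 16]
After line 5 (a[0] = 6, c[0] = 6; result = True)

[6, 2, 16]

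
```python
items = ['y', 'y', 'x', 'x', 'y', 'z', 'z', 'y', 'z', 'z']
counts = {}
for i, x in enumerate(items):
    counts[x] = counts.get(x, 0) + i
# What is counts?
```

Initial: counts = {}, items = ['y', 'y', 'x', 'x', 'y', 'z', 'z', 'y', 'z', 'z']
i=0, x='y': counts = {'y': 0}
i=1, x='y': counts = {'y': 1}
i=2, x='x': counts = {'y': 1, 'x': 2}
i=3, x='x': counts = {'y': 1, 'x': 5}
i=4, x='y': counts = {'y': 5, 'x': 5}
i=5, x='z': counts = {'y': 5, 'x': 5, 'z': 5}
i=6, x='z': counts = {'y': 5, 'x': 5, 'z': 11}
i=7, x='y': counts = {'y': 12, 'x': 5, 'z': 11}
i=8, x='z': counts = {'y': 12, 'x': 5, 'z': 19}
i=9, x='z': counts = {'y': 12, 'x': 5, 'z': 28}

{'y': 12, 'x': 5, 'z': 28}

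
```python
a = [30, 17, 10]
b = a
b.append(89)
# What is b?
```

After line 1: a = [30, 17, 10]
After line 2 (b = a is an alias, same object): a = [30, 17, 10], b = [30, 17, 10]
After line 3 (b.append mutates the shared list): a = [30, 17, 10, 89], b = [30, 17, 10, 89]

[30, 17, 10, 89]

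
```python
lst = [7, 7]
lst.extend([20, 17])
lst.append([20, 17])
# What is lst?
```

After line 1: lst = [7, 7]
After line 2 (extend unpacks [20, 17]): lst = [7, 7, 20, 17]
After line 3 (append adds [20, 17] as single element): lst = [7, 7, 20, 17, [20, 17]]

[7, 7, 20, 17, [20, 17]]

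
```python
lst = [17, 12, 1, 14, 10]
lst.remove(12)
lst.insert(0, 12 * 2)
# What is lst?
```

After line 1: lst = [17, 12, 1, 14, 10]
After line 2 (remove first 12): lst = [17, 1, 14, 10]
After line 3 (insert 24 at index 0): lst = [24, 17, 1, 14, 10]

[24, 17, 1, 14, 10]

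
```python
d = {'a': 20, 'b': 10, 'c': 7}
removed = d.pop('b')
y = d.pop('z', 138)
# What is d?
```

After line 1: d = {'a': 20, 'b': 10, 'c': 7}
After line 2 (pop 'b' returns 10): d = {'a': 20, 'c': 7}, removed = 10
After line 3 (pop 'z' missing, returns default 138): d = {'a': 20, 'c': 7}, y = 138

{'a': 20, 'c': 7}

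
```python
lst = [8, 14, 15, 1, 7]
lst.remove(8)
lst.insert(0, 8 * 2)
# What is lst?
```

After line 1: lst = [8, 14, 15, 1, 7]
After line 2 (remove first 8): lst = [14, 15, 1, 7]
After line 3 (insert 16 at index 0): lst = [16, 14, 15, 1, 7]

[16, 14, 15, 1, 7]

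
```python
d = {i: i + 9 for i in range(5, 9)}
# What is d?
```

{5: 14, 6: 15, 7: 16, 8: 17}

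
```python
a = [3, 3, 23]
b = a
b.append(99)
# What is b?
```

After line 1: a = [3, 3, 23]
After line 2 (b = a is an alias, same object): a = [3, 3, 23], b = [3, 3, 23]
After line 3 (b.append mutates the shared list): a = [3, 3, 23, 99], b = [3, 3, 23, 99]

[3, 3, 23, 99]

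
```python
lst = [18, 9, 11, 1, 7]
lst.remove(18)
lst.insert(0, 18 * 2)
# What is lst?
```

After line 1: lst = [18, 9, 11, 1, 7]
After line 2 (remove first 18): lst = [9, 11, 1, 7]
After line 3 (insert 36 at index 0): lst = [36, 9, 11, 1, 7]

[36, 9, 11, 1, 7]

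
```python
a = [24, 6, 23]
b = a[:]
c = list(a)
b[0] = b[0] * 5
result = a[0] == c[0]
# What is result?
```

After line 1: a = [24, 6, 23]
After line 2 (b = a[:], copy): a = [24, 6, 23], b = [24, 6, 23]
After line 3 (c = list(a) is a copy, new object): c = [24, 6, 23]
After line 4 (b[0] = 24 * 5 = 120; only b mutates (copy)): a = [24, 6, 23], b = [120, 6, 23], c = [24, 6, 23]
After line 5 (a[0] = 24, c[0] = 24; result = True)

True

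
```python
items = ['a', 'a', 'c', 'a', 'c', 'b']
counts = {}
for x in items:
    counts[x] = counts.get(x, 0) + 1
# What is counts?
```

Initial: counts = {}, items = ['a', 'a', 'c', 'a', 'c', 'b']
See 'a': counts = {'a': 1}
See 'a': counts = {'a': 2}
See 'c': counts = {'a': 2, 'c': 1}
See 'a': counts = {'a': 3, 'c': 1}
See 'c': counts = {'a': 3, 'c': 2}
See 'b': counts = {'a': 3, 'c': 2, 'b': 1}

{'a': 3, 'c': 2, 'b': 1}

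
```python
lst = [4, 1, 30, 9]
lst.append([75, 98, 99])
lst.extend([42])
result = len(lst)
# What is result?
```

After line 1: lst = [4, 1, 30, 9]
After line 2 (append adds [75, 98, 99] as single element): lst = [4, 1, 30, 9, [75, 98, 99]]
After line 3 (extend unpacks [42], adds 42): lst = [4, 1, 30, 9, [75, 98, 99], 42]
After line 4: result = len(lst) = 6

6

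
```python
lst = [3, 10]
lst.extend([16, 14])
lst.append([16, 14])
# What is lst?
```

After line 1: lst = [3, 10]
After line 2 (extend unpacks [16, 14]): lst = [3, 10, 16, 14]
After line 3 (append adds [16, 14] as single element): lst = [3, 10, 16, 14, [16, 14]]

[3, 10, 16, 14, [16, 14]]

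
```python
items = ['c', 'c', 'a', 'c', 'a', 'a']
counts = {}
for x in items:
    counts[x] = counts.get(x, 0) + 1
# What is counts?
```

Initial: counts = {}, items = ['c', 'c', 'a', 'c', 'a', 'a']
See 'c': counts = {'c': 1}
See 'c': counts = {'c': 2}
See 'a': counts = {'c': 2, 'a': 1}
See 'c': counts = {'c': 3, 'a': 1}
See 'a': counts = {'c': 3, 'a': 2}
See 'a': counts = {'c': 3, 'a': 3}

{'c': 3, 'a': 3}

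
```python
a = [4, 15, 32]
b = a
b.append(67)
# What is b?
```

After line 1: a = [4, 15, 32]
After line 2 (b = a is an alias, same object): a = [4, 15, 32], b = [4, 15, 32]
After line 3 (b.append mutates the shared list): a = [4, 15, 32, 67], b = [4, 15, 32, 67]

[4, 15, 32, 67]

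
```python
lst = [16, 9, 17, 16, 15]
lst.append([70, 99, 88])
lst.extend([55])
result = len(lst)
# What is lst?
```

After line 1: lst = [16, 9, 17, 16, 15]
After line 2 (append adds [70, 99, 88] as single element): lst = [16, 9, 17, 16, 15, [70, 99, 88]]
After line 3 (extend unpacks [55], adds 55): lst = [16, 9, 17, 16, 15, [70, 99, 88], 55]
After line 4: result = len(lst) = 7

[16, 9, 17, 16, 15, [70, 99, 88], 55]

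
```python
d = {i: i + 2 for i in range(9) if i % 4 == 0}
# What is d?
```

{0: 2, 4: 6, 8: 10}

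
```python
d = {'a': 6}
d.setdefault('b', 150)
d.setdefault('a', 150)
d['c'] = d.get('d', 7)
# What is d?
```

After line 1: d = {'a': 6}
After line 2 (setdefault adds 'b'=150): d = {'a': 6, 'b': 150}
After line 3 (setdefault 'a' no-op, already exists): d = {'a': 6, 'b': 150}
After line 4 (get('d', 7) returns default since 'd' not in d): d = {'a': 6, 'b': 150, 'c': 7}

{'a': 6, 'b': 150, 'c': 7}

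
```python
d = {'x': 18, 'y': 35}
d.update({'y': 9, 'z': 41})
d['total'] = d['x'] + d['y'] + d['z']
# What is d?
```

After line 1: d = {'x': 18, 'y': 35}
After line 2 (y overwritten, z added): d = {'x': 18, 'y': 9, 'z': 41}
After line 3 (total = 18 + 9 + 41 = 68): d = {'x': 18, 'y': 9, 'z': 41, 'total': 68}

{'x': 18, 'y': 9, 'z': 41, 'total': 68}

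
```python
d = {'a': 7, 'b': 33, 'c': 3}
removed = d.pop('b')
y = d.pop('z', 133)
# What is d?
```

After line 1: d = {'a': 7, 'b': 33, 'c': 3}
After line 2 (pop 'b' returns 33): d = {'a': 7, 'c': 3}, removed = 33
After line 3 (pop 'z' missing, returns default 133): d = {'a': 7, 'c': 3}, y = 133

{'a': 7, 'c': 3}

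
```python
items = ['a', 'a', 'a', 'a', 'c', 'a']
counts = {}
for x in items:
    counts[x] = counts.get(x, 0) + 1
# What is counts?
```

Initial: counts = {}, items = ['a', 'a', 'a', 'a', 'c', 'a']
See 'a': counts = {'a': 1}
See 'a': counts = {'a': 2}
See 'a': counts = {'a': 3}
See 'a': counts = {'a': 4}
See 'c': counts = {'a': 4, 'c': 1}
See 'a': counts = {'a': 5, 'c': 1}

{'a': 5, 'c': 1}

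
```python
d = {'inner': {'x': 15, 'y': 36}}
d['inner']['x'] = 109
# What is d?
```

After line 1: d = {'inner': {'x': 15, 'y': 36}}
After line 2 (inner x overwritten): d = {'inner': {'x': 109, 'y': 36}}

{'inner': {'x': 109, 'y': 36}}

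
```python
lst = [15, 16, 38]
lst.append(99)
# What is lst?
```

[15, 16, 38, 99]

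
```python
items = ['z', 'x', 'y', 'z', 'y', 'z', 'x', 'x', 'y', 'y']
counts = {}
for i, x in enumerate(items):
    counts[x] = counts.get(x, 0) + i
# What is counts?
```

Initial: counts = {}, items = ['z', 'x', 'y', 'z', 'y', 'z', 'x', 'x', 'y', 'y']
i=0, x='z': counts = {'z': 0}
i=1, x='x': counts = {'z': 0, 'x': 1}
i=2, x='y': counts = {'z': 0, 'x': 1, 'y': 2}
i=3, x='z': counts = {'z': 3, 'x': 1, 'y': 2}
i=4, x='y': counts = {'z': 3, 'x': 1, 'y': 6}
i=5, x='z': counts = {'z': 8, 'x': 1, 'y': 6}
i=6, x='x': counts = {'z': 8, 'x': 7, 'y': 6}
i=7, x='x': counts = {'z': 8, 'x': 14, 'y': 6}
i=8, x='y': counts = {'z': 8, 'x': 14, 'y': 14}
i=9, x='y': counts = {'z': 8, 'x': 14, 'y': 23}

{'z': 8, 'x': 14, 'y': 23}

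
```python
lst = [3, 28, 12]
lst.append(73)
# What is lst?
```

[3, 28, 12, 73]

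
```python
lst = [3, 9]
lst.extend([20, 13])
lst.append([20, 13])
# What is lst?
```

After line 1: lst = [3, 9]
After line 2 (extend unpacks [20, 13]): lst = [3, 9, 20, 13]
After line 3 (append adds [20, 13] as single element): lst = [3, 9, 20, 13, [20, 13]]

[3, 9, 20, 13, [20, 13]]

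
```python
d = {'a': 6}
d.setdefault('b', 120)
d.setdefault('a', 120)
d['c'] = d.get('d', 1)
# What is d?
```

After line 1: d = {'a': 6}
After line 2 (setdefault adds 'b'=120): d = {'a': 6, 'b': 120}
After line 3 (setdefault 'a' no-op, already exists): d = {'a': 6, 'b': 120}
After line 4 (get('d', 1) returns default since 'd' not in d): d = {'a': 6, 'b': 120, 'c': 1}

{'a': 6, 'b': 120, 'c': 1}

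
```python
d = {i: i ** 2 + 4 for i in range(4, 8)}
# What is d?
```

{4: 20, 5: 29, 6: 40, 7: 53}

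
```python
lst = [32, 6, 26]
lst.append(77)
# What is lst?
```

[32, 6, 26, 77]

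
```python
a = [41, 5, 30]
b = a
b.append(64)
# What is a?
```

After line 1: a = [41, 5, 30]
After line 2 (b = a is an alias, same object): a = [41, 5, 30], b = [41, 5, 30]
After line 3 (b.append mutates the shared list): a = [41, 5, 30, 64], b = [41, 5, 30, 64]

[41, 5, 30, 64]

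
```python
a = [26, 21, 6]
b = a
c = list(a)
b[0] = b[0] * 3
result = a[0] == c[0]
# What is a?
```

After line 1: a = [26, 21, 6]
After line 2 (b = a, alias): a = [26, 21, 6], b = [26, 21, 6]
After line 3 (c = list(a) is a copy, new object): c = [26, 21, 6]
After line 4 (b[0] = 26 * 3 = 78; mutates shared a/b): a = b = [78, 21, 6], c = [26, 21, 6]
After line 5 (a[0] = 78, c[0] = 26; result = False)

[78, 21, 6]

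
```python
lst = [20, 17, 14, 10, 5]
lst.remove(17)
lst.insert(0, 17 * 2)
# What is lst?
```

After line 1: lst = [20, 17, 14, 10, 5]
After line 2 (remove first 17): lst = [20, 14, 10, 5]
After line 3 (insert 34 at index 0): lst = [34, 20, 14, 10, 5]

[34, 20, 14, 10, 5]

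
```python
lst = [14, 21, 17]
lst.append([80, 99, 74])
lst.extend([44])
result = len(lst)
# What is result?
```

After line 1: lst = [14, 21, 17]
After line 2 (append adds [80, 99, 74] as single element): lst = [14, 21, 17, [80, 99, 74]]
After line 3 (extend unpacks [44], adds 44): lst = [14, 21, 17, [80, 99, 74], 44]
After line 4: result = len(lst) = 5

5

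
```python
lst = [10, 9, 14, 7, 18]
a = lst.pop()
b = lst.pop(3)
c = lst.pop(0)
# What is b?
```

After line 1: lst = [10, 9, 14, 7, 18]
After line 2 (pop() -> a = 18): lst = [10, 9, 14, 7]
After line 3 (pop(3) -> b = 7): lst = [10, 9, 14]
After line 4 (pop(0) -> c = 10): lst = [9, 14]

7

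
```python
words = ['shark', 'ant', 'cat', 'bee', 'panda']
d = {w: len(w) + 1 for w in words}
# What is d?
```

{'shark': 6, 'ant': 4, 'cat': 4, 'bee': 4, 'panda': 6}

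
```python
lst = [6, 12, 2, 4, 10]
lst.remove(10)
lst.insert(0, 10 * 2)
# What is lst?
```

After line 1: lst = [6, 12, 2, 4, 10]
After line 2 (remove first 10): lst = [6, 12, 2, 4]
After line 3 (insert 20 at index 0): lst = [20, 6, 12, 2, 4]

[20, 6, 12, 2, 4]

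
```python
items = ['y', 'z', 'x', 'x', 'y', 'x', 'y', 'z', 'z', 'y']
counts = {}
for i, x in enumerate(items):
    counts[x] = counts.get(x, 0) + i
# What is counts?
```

Initial: counts = {}, items = ['y', 'z', 'x', 'x', 'y', 'x', 'y', 'z', 'z', 'y']
i=0, x='y': counts = {'y': 0}
i=1, x='z': counts = {'y': 0, 'z': 1}
i=2, x='x': counts = {'y': 0, 'z': 1, 'x': 2}
i=3, x='x': counts = {'y': 0, 'z': 1, 'x': 5}
i=4, x='y': counts = {'y': 4, 'z': 1, 'x': 5}
i=5, x='x': counts = {'y': 4, 'z': 1, 'x': 10}
i=6, x='y': counts = {'y': 10, 'z': 1, 'x': 10}
i=7, x='z': counts = {'y': 10, 'z': 8, 'x': 10}
i=8, x='z': counts = {'y': 10, 'z': 16, 'x': 10}
i=9, x='y': counts = {'y': 19, 'z': 16, 'x': 10}

{'y': 19, 'z': 16, 'x': 10}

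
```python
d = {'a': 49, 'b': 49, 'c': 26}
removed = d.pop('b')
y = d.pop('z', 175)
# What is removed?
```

After line 1: d = {'a': 49, 'b': 49, 'c': 26}
After line 2 (pop 'b' returns 49): d = {'a': 49, 'c': 26}, removed = 49
After line 3 (pop 'z' missing, returns default 175): d = {'a': 49, 'c': 26}, y = 175

49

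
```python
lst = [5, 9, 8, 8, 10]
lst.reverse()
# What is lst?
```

[10, 8, 8, 9, 5]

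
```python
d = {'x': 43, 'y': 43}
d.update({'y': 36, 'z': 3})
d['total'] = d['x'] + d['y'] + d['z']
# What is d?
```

After line 1: d = {'x': 43, 'y': 43}
After line 2 (y overwritten, z added): d = {'x': 43, 'y': 36, 'z': 3}
After line 3 (total = 43 + 36 + 3 = 82): d = {'x': 43, 'y': 36, 'z': 3, 'total': 82}

{'x': 43, 'y': 36, 'z': 3, 'total': 82}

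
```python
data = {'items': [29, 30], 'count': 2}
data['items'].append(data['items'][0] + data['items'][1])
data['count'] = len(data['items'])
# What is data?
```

After line 1: data = {'items': [29, 30], 'count': 2}
After line 2 (append 29 + 30 = 59): data = {'items': [29, 30, 59], 'count': 2}
After line 3 (count = len(items) = 3): data = {'items': [29, 30, 59], 'count': 3}

{'items': [29, 30, 59], 'count': 3}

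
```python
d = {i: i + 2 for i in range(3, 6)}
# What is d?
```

{3: 5, 4: 6, 5: 7}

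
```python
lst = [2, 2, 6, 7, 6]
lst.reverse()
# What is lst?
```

[6, 7, 6, 2, 2]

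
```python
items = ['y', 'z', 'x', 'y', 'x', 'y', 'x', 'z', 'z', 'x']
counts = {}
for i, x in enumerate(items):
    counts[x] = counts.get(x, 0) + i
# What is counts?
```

Initial: counts = {}, items = ['y', 'z', 'x', 'y', 'x', 'y', 'x', 'z', 'z', 'x']
i=0, x='y': counts = {'y': 0}
i=1, x='z': counts = {'y': 0, 'z': 1}
i=2, x='x': counts = {'y': 0, 'z': 1, 'x': 2}
i=3, x='y': counts = {'y': 3, 'z': 1, 'x': 2}
i=4, x='x': counts = {'y': 3, 'z': 1, 'x': 6}
i=5, x='y': counts = {'y': 8, 'z': 1, 'x': 6}
i=6, x='x': counts = {'y': 8, 'z': 1, 'x': 12}
i=7, x='z': counts = {'y': 8, 'z': 8, 'x': 12}
i=8, x='z': counts = {'y': 8, 'z': 16, 'x': 12}
i=9, x='x': counts = {'y': 8, 'z': 16, 'x': 21}

{'y': 8, 'z': 16, 'x': 21}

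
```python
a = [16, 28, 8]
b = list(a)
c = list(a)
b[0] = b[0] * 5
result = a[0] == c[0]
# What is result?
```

After line 1: a = [16, 28, 8]
After line 2 (b = list(a), copy): a = [16, 28, 8], b = [16, 28, 8]
After line 3 (c = list(a) is a copy, new object): c = [16, 28, 8]
After line 4 (b[0] = 16 * 5 = 80; only b mutates (copy)): a = [16, 28, 8], b = [80, 28, 8], c = [16, 28, 8]
After line 5 (a[0] = 16, c[0] = 16; result = True)

True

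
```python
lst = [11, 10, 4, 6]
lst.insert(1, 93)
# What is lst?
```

[11, 93, 10, 4, 6]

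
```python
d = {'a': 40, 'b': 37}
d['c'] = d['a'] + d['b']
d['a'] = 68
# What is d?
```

After line 1: d = {'a': 40, 'b': 37}
After line 2 (d['c'] = 40 + 37): d = {'a': 40, 'b': 37, 'c': 77}
After line 3: d = {'a': 68, 'b': 37, 'c': 77}

{'a': 68, 'b': 37, 'c': 77}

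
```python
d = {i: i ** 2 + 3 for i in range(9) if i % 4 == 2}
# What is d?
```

{2: 7, 6: 39}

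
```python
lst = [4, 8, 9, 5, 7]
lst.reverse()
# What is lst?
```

[7, 5, 9, 8, 4]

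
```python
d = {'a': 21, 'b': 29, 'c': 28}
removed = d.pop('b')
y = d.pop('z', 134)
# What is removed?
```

After line 1: d = {'a': 21, 'b': 29, 'c': 28}
After line 2 (pop 'b' returns 29): d = {'a': 21, 'c': 28}, removed = 29
After line 3 (pop 'z' missing, returns default 134): d = {'a': 21, 'c': 28}, y = 134

29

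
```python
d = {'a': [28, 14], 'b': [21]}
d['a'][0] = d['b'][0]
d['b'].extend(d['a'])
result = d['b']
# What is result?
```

After line 1: d = {'a': [28, 14], 'b': [21]}
After line 2 (a[0] = b[0] = 21): d = {'a': [21, 14], 'b': [21]}
After line 3 (b.extend(a) appends [21, 14]): d = {'a': [21, 14], 'b': [21, 21, 14]}
After line 4: result = d['b'] = [21, 21, 14]

[21, 21, 14]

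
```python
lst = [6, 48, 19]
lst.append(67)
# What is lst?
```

[6, 48, 19, 67]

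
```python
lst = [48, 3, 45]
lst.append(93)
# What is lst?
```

[48, 3, 45, 93]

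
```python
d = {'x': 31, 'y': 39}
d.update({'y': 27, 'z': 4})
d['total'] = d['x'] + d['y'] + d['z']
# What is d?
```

After line 1: d = {'x': 31, 'y': 39}
After line 2 (y overwritten, z added): d = {'x': 31, 'y': 27, 'z': 4}
After line 3 (total = 31 + 27 + 4 = 62): d = {'x': 31, 'y': 27, 'z': 4, 'total': 62}

{'x': 31, 'y': 27, 'z': 4, 'total': 62}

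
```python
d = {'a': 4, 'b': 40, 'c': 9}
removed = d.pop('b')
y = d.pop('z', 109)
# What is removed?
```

After line 1: d = {'a': 4, 'b': 40, 'c': 9}
After line 2 (pop 'b' returns 40): d = {'a': 4, 'c': 9}, removed = 40
After line 3 (pop 'z' missing, returns default 109): d = {'a': 4, 'c': 9}, y = 109

40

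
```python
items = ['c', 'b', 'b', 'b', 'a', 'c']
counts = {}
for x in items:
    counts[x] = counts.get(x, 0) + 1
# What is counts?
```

Initial: counts = {}, items = ['c', 'b', 'b', 'b', 'a', 'c']
See 'c': counts = {'c': 1}
See 'b': counts = {'c': 1, 'b': 1}
See 'b': counts = {'c': 1, 'b': 2}
See 'b': counts = {'c': 1, 'b': 3}
See 'a': counts = {'c': 1, 'b': 3, 'a': 1}
See 'c': counts = {'c': 2, 'b': 3, 'a': 1}

{'c': 2, 'b': 3, 'a': 1}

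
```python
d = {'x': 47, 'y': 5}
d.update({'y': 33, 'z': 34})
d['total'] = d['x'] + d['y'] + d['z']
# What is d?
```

After line 1: d = {'x': 47, 'y': 5}
After line 2 (y overwritten, z added): d = {'x': 47, 'y': 33, 'z': 34}
After line 3 (total = 47 + 33 + 34 = 114): d = {'x': 47, 'y': 33, 'z': 34, 'total': 114}

{'x': 47, 'y': 33, 'z': 34, 'total': 114}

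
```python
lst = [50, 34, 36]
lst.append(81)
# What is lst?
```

[50, 34, 36, 81]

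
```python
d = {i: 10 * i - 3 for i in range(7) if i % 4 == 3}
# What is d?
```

{3: 27}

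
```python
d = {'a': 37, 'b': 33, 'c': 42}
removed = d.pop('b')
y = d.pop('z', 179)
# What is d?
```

After line 1: d = {'a': 37, 'b': 33, 'c': 42}
After line 2 (pop 'b' returns 33): d = {'a': 37, 'c': 42}, removed = 33
After line 3 (pop 'z' missing, returns default 179): d = {'a': 37, 'c': 42}, y = 179

{'a': 37, 'c': 42}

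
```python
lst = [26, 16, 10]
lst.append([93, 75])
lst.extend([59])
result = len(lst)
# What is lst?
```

After line 1: lst = [26, 16, 10]
After line 2 (append adds [93, 75] as single element): lst = [26, 16, 10, [93, 75]]
After line 3 (extend unpacks [59], adds 59): lst = [26, 16, 10, [93, 75], 59]
After line 4: result = len(lst) = 5

[26, 16, 10, [93, 75], 59]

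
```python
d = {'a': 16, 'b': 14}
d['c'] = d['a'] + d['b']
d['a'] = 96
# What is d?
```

After line 1: d = {'a': 16, 'b': 14}
After line 2 (d['c'] = 16 + 14): d = {'a': 16, 'b': 14, 'c': 30}
After line 3: d = {'a': 96, 'b': 14, 'c': 30}

{'a': 96, 'b': 14, 'c': 30}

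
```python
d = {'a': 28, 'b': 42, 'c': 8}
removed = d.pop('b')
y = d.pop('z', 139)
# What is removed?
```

After line 1: d = {'a': 28, 'b': 42, 'c': 8}
After line 2 (pop 'b' returns 42): d = {'a': 28, 'c': 8}, removed = 42
After line 3 (pop 'z' missing, returns default 139): d = {'a': 28, 'c': 8}, y = 139

42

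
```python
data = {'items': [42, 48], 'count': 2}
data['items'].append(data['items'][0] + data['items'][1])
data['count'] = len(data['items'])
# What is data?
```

After line 1: data = {'items': [42, 48], 'count': 2}
After line 2 (append 42 + 48 = 90): data = {'items': [42, 48, 90], 'count': 2}
After line 3 (count = len(items) = 3): data = {'items': [42, 48, 90], 'count': 3}

{'items': [42, 48, 90], 'count': 3}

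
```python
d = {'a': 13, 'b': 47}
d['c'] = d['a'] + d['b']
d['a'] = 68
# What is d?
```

After line 1: d = {'a': 13, 'b': 47}
After line 2 (d['c'] = 13 + 47): d = {'a': 13, 'b': 47, 'c': 60}
After line 3: d = {'a': 68, 'b': 47, 'c': 60}

{'a': 68, 'b': 47, 'c': 60}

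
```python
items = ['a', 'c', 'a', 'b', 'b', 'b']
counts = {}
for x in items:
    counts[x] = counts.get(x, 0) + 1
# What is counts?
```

Initial: counts = {}, items = ['a', 'c', 'a', 'b', 'b', 'b']
See 'a': counts = {'a': 1}
See 'c': counts = {'a': 1, 'c': 1}
See 'a': counts = {'a': 2, 'c': 1}
See 'b': counts = {'a': 2, 'c': 1, 'b': 1}
See 'b': counts = {'a': 2, 'c': 1, 'b': 2}
See 'b': counts = {'a': 2, 'c': 1, 'b': 3}

{'a': 2, 'c': 1, 'b': 3}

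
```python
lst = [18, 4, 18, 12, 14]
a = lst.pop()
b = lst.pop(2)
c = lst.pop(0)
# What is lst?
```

After line 1: lst = [18, 4, 18, 12, 14]
After line 2 (pop() -> a = 14): lst = [18, 4, 18, 12]
After line 3 (pop(2) -> b = 18): lst = [18, 4, 12]
After line 4 (pop(0) -> c = 18): lst = [4, 12]

[4, 12]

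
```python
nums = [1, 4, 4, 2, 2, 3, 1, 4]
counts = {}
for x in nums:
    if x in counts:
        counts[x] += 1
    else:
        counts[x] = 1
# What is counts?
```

Initial: counts = {}, nums = [1, 4, 4, 2, 2, 3, 1, 4]
See 1: counts = {1: 1}
See 4: counts = {1: 1, 4: 1}
See 4: counts = {1: 1, 4: 2}
See 2: counts = {1: 1, 4: 2, 2: 1}
See 2: counts = {1: 1, 4: 2, 2: 2}
See 3: counts = {1: 1, 4: 2, 2: 2, 3: 1}
See 1: counts = {1: 2, 4: 2, 2: 2, 3: 1}
See 4: counts = {1: 2, 4: 3, 2: 2, 3: 1}

{1: 2, 4: 3, 2: 2, 3: 1}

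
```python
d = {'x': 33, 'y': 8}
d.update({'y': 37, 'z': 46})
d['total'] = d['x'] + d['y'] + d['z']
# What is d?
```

After line 1: d = {'x': 33, 'y': 8}
After line 2 (y overwritten, z added): d = {'x': 33, 'y': 37, 'z': 46}
After line 3 (total = 33 + 37 + 46 = 116): d = {'x': 33, 'y': 37, 'z': 46, 'total': 116}

{'x': 33, 'y': 37, 'z': 46, 'total': 116}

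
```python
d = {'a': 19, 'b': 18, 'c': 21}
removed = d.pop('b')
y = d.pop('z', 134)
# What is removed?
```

After line 1: d = {'a': 19, 'b': 18, 'c': 21}
After line 2 (pop 'b' returns 18): d = {'a': 19, 'c': 21}, removed = 18
After line 3 (pop 'z' missing, returns default 134): d = {'a': 19, 'c': 21}, y = 134

18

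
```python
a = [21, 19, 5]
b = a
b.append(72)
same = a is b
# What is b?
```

After line 1: a = [21, 19, 5]
After line 2 (b = a is an alias, same object): a = [21, 19, 5], b = [21, 19, 5]
After line 3 (b.append mutates the shared list): a = [21, 19, 5, 72], b = [21, 19, 5, 72]
After line 4 (same = a is b; same object -> True): same = True

[21, 19, 5, 72]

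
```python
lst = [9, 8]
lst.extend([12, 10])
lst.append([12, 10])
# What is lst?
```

After line 1: lst = [9, 8]
After line 2 (extend unpacks [12, 10]): lst = [9, 8, 12, 10]
After line 3 (append adds [12, 10] as single element): lst = [9, 8, 12, 10, [12, 10]]

[9, 8, 12, 10, [12, 10]]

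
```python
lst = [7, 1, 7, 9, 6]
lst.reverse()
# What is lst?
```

[6, 9, 7, 1, 7]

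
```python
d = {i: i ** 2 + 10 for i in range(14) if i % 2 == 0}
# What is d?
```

{0: 10, 2: 14, 4: 26, 6: 46, 8: 74, 10: 110, 12: 154}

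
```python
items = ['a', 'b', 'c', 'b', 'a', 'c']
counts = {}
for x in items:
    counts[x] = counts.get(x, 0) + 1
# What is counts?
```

Initial: counts = {}, items = ['a', 'b', 'c', 'b', 'a', 'c']
See 'a': counts = {'a': 1}
See 'b': counts = {'a': 1, 'b': 1}
See 'c': counts = {'a': 1, 'b': 1, 'c': 1}
See 'b': counts = {'a': 1, 'b': 2, 'c': 1}
See 'a': counts = {'a': 2, 'b': 2, 'c': 1}
See 'c': counts = {'a': 2, 'b': 2, 'c': 2}

{'a': 2, 'b': 2, 'c': 2}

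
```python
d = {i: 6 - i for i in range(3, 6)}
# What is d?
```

{3: 3, 4: 2, 5: 1}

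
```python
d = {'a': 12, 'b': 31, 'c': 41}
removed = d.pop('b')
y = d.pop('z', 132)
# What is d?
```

After line 1: d = {'a': 12, 'b': 31, 'c': 41}
After line 2 (pop 'b' returns 31): d = {'a': 12, 'c': 41}, removed = 31
After line 3 (pop 'z' missing, returns default 132): d = {'a': 12, 'c': 41}, y = 132

{'a': 12, 'c': 41}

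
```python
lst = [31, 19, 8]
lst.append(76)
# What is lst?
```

[31, 19, 8, 76]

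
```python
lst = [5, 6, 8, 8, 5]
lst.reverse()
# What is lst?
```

[5, 8, 8, 6, 5]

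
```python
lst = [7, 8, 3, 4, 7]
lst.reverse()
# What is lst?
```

[7, 4, 3, 8, 7]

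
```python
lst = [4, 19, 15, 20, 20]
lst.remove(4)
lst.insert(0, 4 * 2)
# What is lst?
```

After line 1: lst = [4, 19, 15, 20, 20]
After line 2 (remove first 4): lst = [19, 15, 20, 20]
After line 3 (insert 8 at index 0): lst = [8, 19, 15, 20, 20]

[8, 19, 15, 20, 20]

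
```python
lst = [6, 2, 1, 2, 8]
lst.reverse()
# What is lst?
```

[8, 2, 1, 2, 6]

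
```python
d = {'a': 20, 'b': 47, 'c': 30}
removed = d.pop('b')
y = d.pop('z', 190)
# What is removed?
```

After line 1: d = {'a': 20, 'b': 47, 'c': 30}
After line 2 (pop 'b' returns 47): d = {'a': 20, 'c': 30}, removed = 47
After line 3 (pop 'z' missing, returns default 190): d = {'a': 20, 'c': 30}, y = 190

47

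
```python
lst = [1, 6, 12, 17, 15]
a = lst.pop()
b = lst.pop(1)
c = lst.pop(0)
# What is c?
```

After line 1: lst = [1, 6, 12, 17, 15]
After line 2 (pop() -> a = 15): lst = [1, 6, 12, 17]
After line 3 (pop(1) -> b = 6): lst = [1, 12, 17]
After line 4 (pop(0) -> c = 1): lst = [12, 17]

1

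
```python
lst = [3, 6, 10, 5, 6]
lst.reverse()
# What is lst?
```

[6, 5, 10, 6, 3]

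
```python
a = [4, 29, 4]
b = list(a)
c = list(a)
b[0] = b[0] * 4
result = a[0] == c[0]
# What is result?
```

After line 1: a = [4, 29, 4]
After line 2 (b = list(a), copy): a = [4, 29, 4], b = [4, 29, 4]
After line 3 (c = list(a) is a copy, new object): c = [4, 29, 4]
After line 4 (b[0] = 4 * 4 = 16; only b mutates (copy)): a = [4, 29, 4], b = [16, 29, 4], c = [4, 29, 4]
After line 5 (a[0] = 4, c[0] = 4; result = True)

True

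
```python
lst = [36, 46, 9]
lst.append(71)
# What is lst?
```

[36, 46, 9, 71]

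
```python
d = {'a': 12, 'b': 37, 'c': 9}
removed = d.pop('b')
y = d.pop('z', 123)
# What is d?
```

After line 1: d = {'a': 12, 'b': 37, 'c': 9}
After line 2 (pop 'b' returns 37): d = {'a': 12, 'c': 9}, removed = 37
After line 3 (pop 'z' missing, returns default 123): d = {'a': 12, 'c': 9}, y = 123

{'a': 12, 'c': 9}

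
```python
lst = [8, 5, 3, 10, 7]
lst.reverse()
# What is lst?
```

[7, 10, 3, 5, 8]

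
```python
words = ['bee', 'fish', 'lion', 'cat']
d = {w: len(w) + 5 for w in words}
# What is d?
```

{'bee': 8, 'fish': 9, 'lion': 9, 'cat': 8}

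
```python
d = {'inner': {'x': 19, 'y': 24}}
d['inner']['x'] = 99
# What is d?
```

After line 1: d = {'inner': {'x': 19, 'y': 24}}
After line 2 (inner x overwritten): d = {'inner': {'x': 99, 'y': 24}}

{'inner': {'x': 99, 'y': 24}}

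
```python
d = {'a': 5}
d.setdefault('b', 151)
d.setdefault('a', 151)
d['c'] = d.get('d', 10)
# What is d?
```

After line 1: d = {'a': 5}
After line 2 (setdefault adds 'b'=151): d = {'a': 5, 'b': 151}
After line 3 (setdefault 'a' no-op, already exists): d = {'a': 5, 'b': 151}
After line 4 (get('d', 10) returns default since 'd' not in d): d = {'a': 5, 'b': 151, 'c': 10}

{'a': 5, 'b': 151, 'c': 10}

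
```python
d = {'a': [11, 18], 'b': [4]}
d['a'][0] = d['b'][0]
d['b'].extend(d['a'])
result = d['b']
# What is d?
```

After line 1: d = {'a': [11, 18], 'b': [4]}
After line 2 (a[0] = b[0] = 4): d = {'a': [4, 18], 'b': [4]}
After line 3 (b.extend(a) appends [4, 18]): d = {'a': [4, 18], 'b': [4, 4, 18]}
After line 4: result = d['b'] = [4, 4, 18]

{'a': [4, 18], 'b': [4, 4, 18]}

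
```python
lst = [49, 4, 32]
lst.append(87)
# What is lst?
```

[49, 4, 32, 87]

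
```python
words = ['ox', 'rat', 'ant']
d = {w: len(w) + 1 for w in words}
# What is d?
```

{'ox': 3, 'rat': 4, 'ant': 4}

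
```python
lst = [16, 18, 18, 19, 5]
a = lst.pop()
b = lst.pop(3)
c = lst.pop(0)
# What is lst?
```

After line 1: lst = [16, 18, 18, 19, 5]
After line 2 (pop() -> a = 5): lst = [16, 18, 18, 19]
After line 3 (pop(3) -> b = 19): lst = [16, 18, 18]
After line 4 (pop(0) -> c = 16): lst = [18, 18]

[18, 18]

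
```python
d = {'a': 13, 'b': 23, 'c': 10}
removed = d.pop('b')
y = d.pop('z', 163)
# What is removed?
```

After line 1: d = {'a': 13, 'b': 23, 'c': 10}
After line 2 (pop 'b' returns 23): d = {'a': 13, 'c': 10}, removed = 23
After line 3 (pop 'z' missing, returns default 163): d = {'a': 13, 'c': 10}, y = 163

23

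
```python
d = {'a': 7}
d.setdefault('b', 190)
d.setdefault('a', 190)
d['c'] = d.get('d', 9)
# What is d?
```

After line 1: d = {'a': 7}
After line 2 (setdefault adds 'b'=190): d = {'a': 7, 'b': 190}
After line 3 (setdefault 'a' no-op, already exists): d = {'a': 7, 'b': 190}
After line 4 (get('d', 9) returns default since 'd' not in d): d = {'a': 7, 'b': 190, 'c': 9}

{'a': 7, 'b': 190, 'c': 9}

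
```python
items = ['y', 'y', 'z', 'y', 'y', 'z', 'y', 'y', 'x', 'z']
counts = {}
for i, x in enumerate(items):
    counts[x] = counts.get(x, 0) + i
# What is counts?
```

Initial: counts = {}, items = ['y', 'y', 'z', 'y', 'y', 'z', 'y', 'y', 'x', 'z']
i=0, x='y': counts = {'y': 0}
i=1, x='y': counts = {'y': 1}
i=2, x='z': counts = {'y': 1, 'z': 2}
i=3, x='y': counts = {'y': 4, 'z': 2}
i=4, x='y': counts = {'y': 8, 'z': 2}
i=5, x='z': counts = {'y': 8, 'z': 7}
i=6, x='y': counts = {'y': 14, 'z': 7}
i=7, x='y': counts = {'y': 21, 'z': 7}
i=8, x='x': counts = {'y': 21, 'z': 7, 'x': 8}
i=9, x='z': counts = {'y': 21, 'z': 16, 'x': 8}

{'y': 21, 'z': 16, 'x': 8}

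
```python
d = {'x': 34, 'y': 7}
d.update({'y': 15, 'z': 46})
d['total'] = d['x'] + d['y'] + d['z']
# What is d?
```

After line 1: d = {'x': 34, 'y': 7}
After line 2 (y overwritten, z added): d = {'x': 34, 'y': 15, 'z': 46}
After line 3 (total = 34 + 15 + 46 = 95): d = {'x': 34, 'y': 15, 'z': 46, 'total': 95}

{'x': 34, 'y': 15, 'z': 46, 'total': 95}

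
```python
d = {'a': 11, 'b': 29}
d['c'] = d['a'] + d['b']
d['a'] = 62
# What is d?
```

After line 1: d = {'a': 11, 'b': 29}
After line 2 (d['c'] = 11 + 29): d = {'a': 11, 'b': 29, 'c': 40}
After line 3: d = {'a': 62, 'b': 29, 'c': 40}

{'a': 62, 'b': 29, 'c': 40}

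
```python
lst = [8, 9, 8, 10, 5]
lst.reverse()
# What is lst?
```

[5, 10, 8, 9, 8]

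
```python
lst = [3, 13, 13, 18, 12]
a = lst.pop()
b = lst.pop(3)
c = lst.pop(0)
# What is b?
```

After line 1: lst = [3, 13, 13, 18, 12]
After line 2 (pop() -> a = 12): lst = [3, 13, 13, 18]
After line 3 (pop(3) -> b = 18): lst = [3, 13, 13]
After line 4 (pop(0) -> c = 3): lst = [13, 13]

18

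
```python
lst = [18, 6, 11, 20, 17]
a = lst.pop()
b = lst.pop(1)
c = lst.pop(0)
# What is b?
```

After line 1: lst = [18, 6, 11, 20, 17]
After line 2 (pop() -> a = 17): lst = [18, 6, 11, 20]
After line 3 (pop(1) -> b = 6): lst = [18, 11, 20]
After line 4 (pop(0) -> c = 18): lst = [11, 20]

6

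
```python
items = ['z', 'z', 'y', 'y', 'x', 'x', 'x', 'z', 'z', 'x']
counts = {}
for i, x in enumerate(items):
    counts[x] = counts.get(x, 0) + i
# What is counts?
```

Initial: counts = {}, items = ['z', 'z', 'y', 'y', 'x', 'x', 'x', 'z', 'z', 'x']
i=0, x='z': counts = {'z': 0}
i=1, x='z': counts = {'z': 1}
i=2, x='y': counts = {'z': 1, 'y': 2}
i=3, x='y': counts = {'z': 1, 'y': 5}
i=4, x='x': counts = {'z': 1, 'y': 5, 'x': 4}
i=5, x='x': counts = {'z': 1, 'y': 5, 'x': 9}
i=6, x='x': counts = {'z': 1, 'y': 5, 'x': 15}
i=7, x='z': counts = {'z': 8, 'y': 5, 'x': 15}
i=8, x='z': counts = {'z': 16, 'y': 5, 'x': 15}
i=9, x='x': counts = {'z': 16, 'y': 5, 'x': 24}

{'z': 16, 'y': 5, 'x': 24}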